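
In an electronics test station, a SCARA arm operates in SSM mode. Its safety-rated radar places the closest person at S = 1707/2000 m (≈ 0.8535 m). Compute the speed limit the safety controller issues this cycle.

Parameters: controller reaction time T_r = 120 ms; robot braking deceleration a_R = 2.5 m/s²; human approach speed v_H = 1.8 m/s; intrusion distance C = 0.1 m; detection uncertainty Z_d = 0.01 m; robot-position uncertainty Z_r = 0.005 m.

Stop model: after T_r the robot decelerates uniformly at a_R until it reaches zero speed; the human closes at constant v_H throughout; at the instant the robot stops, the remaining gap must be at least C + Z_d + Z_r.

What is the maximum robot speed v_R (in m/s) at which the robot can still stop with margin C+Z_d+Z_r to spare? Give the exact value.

v_R_max = 11/20 m/s = 0.5500 m/s

at the boundary: (1/5)·v² + (21/25)·v + (-209/400) = 0
  disc = (21/25)² − 4·(1/5)·(-209/400) = 2809/2500 ; √disc = 53/50
  v_R = (−(21/25) + 53/50) / (2·(1/5)) = 11/20 m/s
check:
T_s = v_R/a_R = (11/20)/(5/2) = 0.2200 s
reaction-phase robot travel = 0.5500·0.1200 = 0.0660 m
braking distance = 0.5500²/(2·2.5000) = 0.0605 m
person approaches 1.8000·(0.1200+0.2200) = 0.6120 m
C+Z_d+Z_r = 0.1000+0.0100+0.0050 = 0.1150 m
sum ≈ 0.0660+0.0605+0.6120+0.1150 ≈ 0.8535 m = S ✓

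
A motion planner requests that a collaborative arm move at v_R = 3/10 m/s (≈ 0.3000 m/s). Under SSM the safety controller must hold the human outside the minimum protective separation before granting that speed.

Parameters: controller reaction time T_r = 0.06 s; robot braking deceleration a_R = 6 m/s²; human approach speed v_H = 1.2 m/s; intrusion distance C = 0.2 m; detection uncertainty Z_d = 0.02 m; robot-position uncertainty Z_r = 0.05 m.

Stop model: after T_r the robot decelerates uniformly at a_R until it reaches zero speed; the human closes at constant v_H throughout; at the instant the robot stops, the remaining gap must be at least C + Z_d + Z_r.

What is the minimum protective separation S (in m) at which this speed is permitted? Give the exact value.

braking lasts T_s = (3/10)/6 = 0.0500 s
robot in T_r: 0.3000·0.0600 = 0.0180 m
robot under decel: 0.3000²/(2·6.0000) = 0.0075 m
person approaches 1.2000·(0.0600+0.0500) = 0.1320 m
residual clearance needed = 0.2000+0.0200+0.0500 = 0.2700 m
S_min ≈ 0.0180+0.0075+0.1320+0.2700  ⇒  S_min = 171/400 m

S_min = 171/400 m = 0.4275 m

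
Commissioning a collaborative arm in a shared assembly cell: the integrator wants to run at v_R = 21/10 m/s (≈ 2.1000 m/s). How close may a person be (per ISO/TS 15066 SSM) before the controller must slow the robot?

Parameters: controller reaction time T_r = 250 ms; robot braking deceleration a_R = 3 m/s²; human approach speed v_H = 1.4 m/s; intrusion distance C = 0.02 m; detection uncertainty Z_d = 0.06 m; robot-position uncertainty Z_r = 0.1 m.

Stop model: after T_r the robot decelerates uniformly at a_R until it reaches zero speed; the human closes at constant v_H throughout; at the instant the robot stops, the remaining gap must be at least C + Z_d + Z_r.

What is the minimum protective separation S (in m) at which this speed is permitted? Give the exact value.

stop time T_s = (21/10)/3 = 0.7000 s
robot in T_r: 2.1000·0.2500 = 0.5250 m
robot under decel: 2.1000²/(2·3.0000) = 0.7350 m
person approaches 1.4000·(0.2500+0.7000) = 1.3300 m
margins: 0.0200+0.0600+0.1000 = 0.1800 m
S_min ≈ 0.5250+0.7350+1.3300+0.1800  ⇒  S_min = 277/100 m

S_min = 277/100 m = 2.7700 m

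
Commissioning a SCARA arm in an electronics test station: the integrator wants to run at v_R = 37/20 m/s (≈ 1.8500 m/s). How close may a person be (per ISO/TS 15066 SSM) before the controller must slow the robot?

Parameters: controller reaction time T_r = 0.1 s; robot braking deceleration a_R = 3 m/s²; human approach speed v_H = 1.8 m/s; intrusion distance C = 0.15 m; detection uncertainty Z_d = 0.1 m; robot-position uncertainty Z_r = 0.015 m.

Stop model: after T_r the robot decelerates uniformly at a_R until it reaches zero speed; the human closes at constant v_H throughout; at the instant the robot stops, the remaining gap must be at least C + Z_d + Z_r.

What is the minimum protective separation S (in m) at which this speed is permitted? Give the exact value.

S_min = 1109/480 m = 2.3104 m

braking lasts T_s = (37/20)/3 = 0.6167 s
reaction-phase robot travel = 1.8500·0.1000 = 0.1850 m
robot under decel: 1.8500²/(2·3.0000) = 0.5704 m
human over T_r+T_s: 1.8000·(0.1000+0.6167) = 1.2900 m
margins: 0.1500+0.1000+0.0150 = 0.2650 m
S_min ≈ 0.1850+0.5704+1.2900+0.2650  ⇒  S_min = 1109/480 m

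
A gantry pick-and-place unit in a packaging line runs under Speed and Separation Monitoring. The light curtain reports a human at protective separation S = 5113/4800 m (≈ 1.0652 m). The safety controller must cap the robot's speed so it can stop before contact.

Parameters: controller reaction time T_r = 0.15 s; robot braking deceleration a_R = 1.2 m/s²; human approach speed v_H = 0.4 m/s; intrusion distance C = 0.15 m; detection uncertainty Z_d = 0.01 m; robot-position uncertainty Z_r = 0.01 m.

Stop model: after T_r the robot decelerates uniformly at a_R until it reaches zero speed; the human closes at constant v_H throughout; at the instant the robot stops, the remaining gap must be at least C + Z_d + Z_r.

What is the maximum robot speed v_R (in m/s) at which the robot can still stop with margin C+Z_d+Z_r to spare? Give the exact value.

v_R_max = 19/20 m/s = 0.9500 m/s

quadratic (5/12)·v² + (29/60)·v + (-4009/4800) = 0
  disc = (29/60)² − 4·(5/12)·(-4009/4800) = 2601/1600 ; √disc = 51/40
  v_R = (−(29/60) + 51/40) / (2·(5/12)) = 19/20 m/s
check:
braking lasts T_s = (19/20)/(6/5) = 0.7917 s
robot in T_r: 0.9500·0.1500 = 0.1425 m
robot covers 0.9500·0.7917 − ½·1.2000·0.7917² = 0.3760 m while stopping
person approaches 0.4000·(0.1500+0.7917) = 0.3767 m
C+Z_d+Z_r = 0.1500+0.0100+0.0100 = 0.1700 m
sum ≈ 0.1425+0.3760+0.3767+0.1700 ≈ 1.0652 m = S ✓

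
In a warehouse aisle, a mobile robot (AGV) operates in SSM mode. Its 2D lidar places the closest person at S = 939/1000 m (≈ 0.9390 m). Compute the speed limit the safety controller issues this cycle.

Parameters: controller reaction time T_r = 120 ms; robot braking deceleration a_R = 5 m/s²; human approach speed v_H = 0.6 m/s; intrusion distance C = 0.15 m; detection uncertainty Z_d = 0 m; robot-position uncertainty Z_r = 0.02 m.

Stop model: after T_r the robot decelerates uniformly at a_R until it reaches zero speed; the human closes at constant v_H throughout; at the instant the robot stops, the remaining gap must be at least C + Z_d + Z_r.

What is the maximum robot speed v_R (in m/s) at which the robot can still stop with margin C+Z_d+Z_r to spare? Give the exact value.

v_R_max = 17/10 m/s = 1.7000 m/s

at the boundary: (1/10)·v² + (6/25)·v + (-697/1000) = 0
  disc = (6/25)² − 4·(1/10)·(-697/1000) = 841/2500 ; √disc = 29/50
  v_R = (−(6/25) + 29/50) / (2·(1/10)) = 17/10 m/s
check:
stop time T_s = (17/10)/5 = 0.3400 s
robot covers v_R·T_r = 1.7000·0.1200 = 0.2040 m before braking
robot under decel: 1.7000²/(2·5.0000) = 0.2890 m
human closes 0.6000·0.4600 = 0.2760 m
C+Z_d+Z_r = 0.1500+0.0000+0.0200 = 0.1700 m
sum ≈ 0.2040+0.2890+0.2760+0.1700 ≈ 0.9390 m = S ✓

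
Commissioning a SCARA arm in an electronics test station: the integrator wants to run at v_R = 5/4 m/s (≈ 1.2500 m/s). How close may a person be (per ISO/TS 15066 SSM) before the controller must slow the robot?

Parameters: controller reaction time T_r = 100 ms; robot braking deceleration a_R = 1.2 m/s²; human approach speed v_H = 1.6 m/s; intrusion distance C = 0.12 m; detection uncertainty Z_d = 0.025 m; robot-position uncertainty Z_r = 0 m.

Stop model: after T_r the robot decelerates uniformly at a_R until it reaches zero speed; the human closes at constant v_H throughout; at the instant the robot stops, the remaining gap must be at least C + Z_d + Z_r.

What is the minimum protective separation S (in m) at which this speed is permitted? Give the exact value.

S_min = 13189/4800 m = 2.7477 m

braking lasts T_s = (5/4)/(6/5) = 1.0417 s
robot covers v_R·T_r = 1.2500·0.1000 = 0.1250 m before braking
braking distance = 1.2500²/(2·1.2000) = 0.6510 m
person approaches 1.6000·(0.1000+1.0417) = 1.8267 m
C+Z_d+Z_r = 0.1200+0.0250+0.0000 = 0.1450 m
S_min ≈ 0.1250+0.6510+1.8267+0.1450  ⇒  S_min = 13189/4800 m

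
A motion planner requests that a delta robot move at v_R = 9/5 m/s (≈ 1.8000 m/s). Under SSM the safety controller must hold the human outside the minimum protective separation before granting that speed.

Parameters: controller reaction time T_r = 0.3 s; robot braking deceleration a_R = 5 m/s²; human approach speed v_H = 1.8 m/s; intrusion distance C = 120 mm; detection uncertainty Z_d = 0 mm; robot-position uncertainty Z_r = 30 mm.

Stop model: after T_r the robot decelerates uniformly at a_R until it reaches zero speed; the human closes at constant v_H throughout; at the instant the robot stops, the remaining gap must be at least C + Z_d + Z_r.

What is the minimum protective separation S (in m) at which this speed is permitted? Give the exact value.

S_min = 1101/500 m = 2.2020 m

T_s = v_R/a_R = (9/5)/5 = 0.3600 s
reaction-phase robot travel = 1.8000·0.3000 = 0.5400 m
braking distance = 1.8000²/(2·5.0000) = 0.3240 m
human closes 1.8000·0.6600 = 1.1880 m
margins: 0.1200+0.0000+0.0300 = 0.1500 m
S_min ≈ 0.5400+0.3240+1.1880+0.1500  ⇒  S_min = 1101/500 m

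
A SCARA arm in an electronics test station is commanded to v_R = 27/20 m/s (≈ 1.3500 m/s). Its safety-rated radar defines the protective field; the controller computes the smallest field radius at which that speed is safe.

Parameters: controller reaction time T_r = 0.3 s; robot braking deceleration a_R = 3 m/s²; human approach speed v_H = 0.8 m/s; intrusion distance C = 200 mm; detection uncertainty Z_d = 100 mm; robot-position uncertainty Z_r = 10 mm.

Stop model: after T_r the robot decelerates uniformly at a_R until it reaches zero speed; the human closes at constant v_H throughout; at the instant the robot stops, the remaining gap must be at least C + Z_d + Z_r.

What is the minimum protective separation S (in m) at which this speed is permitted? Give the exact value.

stop time T_s = (27/20)/3 = 0.4500 s
reaction-phase robot travel = 1.3500·0.3000 = 0.4050 m
robot under decel: 1.3500²/(2·3.0000) = 0.3038 m
person approaches 0.8000·(0.3000+0.4500) = 0.6000 m
residual clearance needed = 0.2000+0.1000+0.0100 = 0.3100 m
S_min ≈ 0.4050+0.3038+0.6000+0.3100  ⇒  S_min = 259/160 m

S_min = 259/160 m = 1.6187 m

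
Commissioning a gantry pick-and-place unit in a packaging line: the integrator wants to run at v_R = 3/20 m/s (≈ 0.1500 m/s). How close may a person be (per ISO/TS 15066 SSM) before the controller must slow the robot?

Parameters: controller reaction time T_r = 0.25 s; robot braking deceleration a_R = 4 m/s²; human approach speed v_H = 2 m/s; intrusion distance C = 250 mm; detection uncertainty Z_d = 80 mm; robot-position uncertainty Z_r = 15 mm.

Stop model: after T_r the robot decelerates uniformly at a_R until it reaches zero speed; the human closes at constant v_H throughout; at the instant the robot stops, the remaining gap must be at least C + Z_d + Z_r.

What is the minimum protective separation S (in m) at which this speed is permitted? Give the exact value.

T_s = v_R/a_R = (3/20)/4 = 0.0375 s
reaction-phase robot travel = 0.1500·0.2500 = 0.0375 m
braking distance = 0.1500²/(2·4.0000) = 0.0028 m
person approaches 2.0000·(0.2500+0.0375) = 0.5750 m
residual clearance needed = 0.2500+0.0800+0.0150 = 0.3450 m
S_min ≈ 0.0375+0.0028+0.5750+0.3450  ⇒  S_min = 3073/3200 m

S_min = 3073/3200 m = 0.9603 m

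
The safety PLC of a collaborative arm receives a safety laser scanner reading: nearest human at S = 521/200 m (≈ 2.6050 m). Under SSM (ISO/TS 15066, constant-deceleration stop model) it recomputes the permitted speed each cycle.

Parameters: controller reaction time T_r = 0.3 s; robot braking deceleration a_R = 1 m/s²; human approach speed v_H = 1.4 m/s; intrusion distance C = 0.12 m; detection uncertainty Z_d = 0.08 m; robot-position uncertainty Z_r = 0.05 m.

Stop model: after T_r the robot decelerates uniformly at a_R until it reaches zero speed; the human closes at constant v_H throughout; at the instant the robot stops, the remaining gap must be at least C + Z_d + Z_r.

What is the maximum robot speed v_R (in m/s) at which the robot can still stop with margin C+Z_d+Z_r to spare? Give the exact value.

at the boundary: (1/2)·v² + (17/10)·v + (-387/200) = 0
  disc = (17/10)² − 4·(1/2)·(-387/200) = 169/25 ; √disc = 13/5
  v_R = (−(17/10) + 13/5) / (2·(1/2)) = 9/10 m/s
check:
T_s = v_R/a_R = (9/10)/1 = 0.9000 s
reaction-phase robot travel = 0.9000·0.3000 = 0.2700 m
robot covers 0.9000·0.9000 − ½·1.0000·0.9000² = 0.4050 m while stopping
person approaches 1.4000·(0.3000+0.9000) = 1.6800 m
margins: 0.1200+0.0800+0.0500 = 0.2500 m
sum ≈ 0.2700+0.4050+1.6800+0.2500 ≈ 2.6050 m = S ✓

v_R_max = 9/10 m/s = 0.9000 m/s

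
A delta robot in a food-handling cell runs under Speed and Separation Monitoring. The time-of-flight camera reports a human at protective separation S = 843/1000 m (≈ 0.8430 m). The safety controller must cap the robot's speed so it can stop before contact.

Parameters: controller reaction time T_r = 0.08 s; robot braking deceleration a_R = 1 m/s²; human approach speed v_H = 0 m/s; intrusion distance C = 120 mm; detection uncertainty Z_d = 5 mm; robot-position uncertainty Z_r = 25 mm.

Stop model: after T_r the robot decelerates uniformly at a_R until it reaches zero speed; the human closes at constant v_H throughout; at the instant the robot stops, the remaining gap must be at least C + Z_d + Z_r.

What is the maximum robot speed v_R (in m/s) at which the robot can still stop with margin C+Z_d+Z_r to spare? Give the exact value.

collect terms ⇒ (1/2)·v_R² + (2/25)·v_R + (-693/1000) = 0
  disc = (2/25)² − 4·(1/2)·(-693/1000) = 3481/2500 ; √disc = 59/50
  v_R = (−(2/25) + 59/50) / (2·(1/2)) = 11/10 m/s
check:
stop time T_s = (11/10)/1 = 1.1000 s
robot covers v_R·T_r = 1.1000·0.0800 = 0.0880 m before braking
braking distance = 1.1000²/(2·1.0000) = 0.6050 m
human over T_r+T_s: 0.0000·(0.0800+1.1000) = 0.0000 m
residual clearance needed = 0.1200+0.0050+0.0250 = 0.1500 m
sum ≈ 0.0880+0.6050+0.0000+0.1500 ≈ 0.8430 m = S ✓

v_R_max = 11/10 m/s = 1.1000 m/s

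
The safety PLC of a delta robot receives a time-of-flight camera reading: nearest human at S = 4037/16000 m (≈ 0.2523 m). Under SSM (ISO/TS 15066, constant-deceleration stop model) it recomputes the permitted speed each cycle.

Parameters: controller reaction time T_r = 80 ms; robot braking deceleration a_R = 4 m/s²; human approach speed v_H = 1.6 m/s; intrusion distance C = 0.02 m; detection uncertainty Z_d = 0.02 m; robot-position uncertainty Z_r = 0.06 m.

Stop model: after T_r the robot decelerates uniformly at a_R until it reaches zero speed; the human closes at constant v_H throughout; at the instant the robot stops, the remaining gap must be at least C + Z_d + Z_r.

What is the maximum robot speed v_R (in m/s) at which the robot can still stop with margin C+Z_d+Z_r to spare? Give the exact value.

v_R_max = 1/20 m/s = 0.0500 m/s

quadratic (1/8)·v² + (12/25)·v + (-389/16000) = 0
  disc = (12/25)² − 4·(1/8)·(-389/16000) = 38809/160000 ; √disc = 197/400
  v_R = (−(12/25) + 197/400) / (2·(1/8)) = 1/20 m/s
check:
T_s = v_R/a_R = (1/20)/4 = 0.0125 s
robot covers v_R·T_r = 0.0500·0.0800 = 0.0040 m before braking
braking distance = 0.0500²/(2·4.0000) = 0.0003 m
human closes 1.6000·0.0925 = 0.1480 m
residual clearance needed = 0.0200+0.0200+0.0600 = 0.1000 m
sum ≈ 0.0040+0.0003+0.1480+0.1000 ≈ 0.2523 m = S ✓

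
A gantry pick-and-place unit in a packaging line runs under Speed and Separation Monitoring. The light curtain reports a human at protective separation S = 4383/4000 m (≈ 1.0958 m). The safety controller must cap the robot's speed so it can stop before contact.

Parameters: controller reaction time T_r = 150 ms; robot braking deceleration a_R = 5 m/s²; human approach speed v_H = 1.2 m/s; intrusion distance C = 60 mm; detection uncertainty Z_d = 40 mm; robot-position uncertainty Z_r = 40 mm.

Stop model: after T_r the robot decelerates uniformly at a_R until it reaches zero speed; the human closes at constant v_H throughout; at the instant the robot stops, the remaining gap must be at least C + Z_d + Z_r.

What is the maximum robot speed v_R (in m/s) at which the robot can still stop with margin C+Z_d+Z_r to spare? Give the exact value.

v_R_max = 29/20 m/s = 1.4500 m/s

quadratic (1/10)·v² + (39/100)·v + (-3103/4000) = 0
  disc = (39/100)² − 4·(1/10)·(-3103/4000) = 289/625 ; √disc = 17/25
  v_R = (−(39/100) + 17/25) / (2·(1/10)) = 29/20 m/s
check:
braking lasts T_s = (29/20)/5 = 0.2900 s
robot in T_r: 1.4500·0.1500 = 0.2175 m
braking distance = 1.4500²/(2·5.0000) = 0.2102 m
person approaches 1.2000·(0.1500+0.2900) = 0.5280 m
C+Z_d+Z_r = 0.0600+0.0400+0.0400 = 0.1400 m
sum ≈ 0.2175+0.2102+0.5280+0.1400 ≈ 1.0958 m = S ✓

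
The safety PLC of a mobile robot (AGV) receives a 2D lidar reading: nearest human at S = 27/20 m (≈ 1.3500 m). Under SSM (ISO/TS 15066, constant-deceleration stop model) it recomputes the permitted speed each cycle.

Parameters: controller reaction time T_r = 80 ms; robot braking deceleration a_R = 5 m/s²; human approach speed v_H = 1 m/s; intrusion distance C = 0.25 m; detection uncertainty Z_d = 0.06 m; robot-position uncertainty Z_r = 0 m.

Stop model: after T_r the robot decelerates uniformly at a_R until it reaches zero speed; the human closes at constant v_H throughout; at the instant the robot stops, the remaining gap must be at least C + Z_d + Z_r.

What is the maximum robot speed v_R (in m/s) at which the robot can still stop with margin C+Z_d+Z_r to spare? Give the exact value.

at the boundary: (1/10)·v² + (7/25)·v + (-24/25) = 0
  disc = (7/25)² − 4·(1/10)·(-24/25) = 289/625 ; √disc = 17/25
  v_R = (−(7/25) + 17/25) / (2·(1/10)) = 2 m/s
check:
T_s = v_R/a_R = 2/5 = 0.4000 s
robot covers v_R·T_r = 2.0000·0.0800 = 0.1600 m before braking
braking distance = 2.0000²/(2·5.0000) = 0.4000 m
human over T_r+T_s: 1.0000·(0.0800+0.4000) = 0.4800 m
margins: 0.2500+0.0600+0.0000 = 0.3100 m
sum ≈ 0.1600+0.4000+0.4800+0.3100 ≈ 1.3500 m = S ✓

v_R_max = 2 m/s = 2.0000 m/s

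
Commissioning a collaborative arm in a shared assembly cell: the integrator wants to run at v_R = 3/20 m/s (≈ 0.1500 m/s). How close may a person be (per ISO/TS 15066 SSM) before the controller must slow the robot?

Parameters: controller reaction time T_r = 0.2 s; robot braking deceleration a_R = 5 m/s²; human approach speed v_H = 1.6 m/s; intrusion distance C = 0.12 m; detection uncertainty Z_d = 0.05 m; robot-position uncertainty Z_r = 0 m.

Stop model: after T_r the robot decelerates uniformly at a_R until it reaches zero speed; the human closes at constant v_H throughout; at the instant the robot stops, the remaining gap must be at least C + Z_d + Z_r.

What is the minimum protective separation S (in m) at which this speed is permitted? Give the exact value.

S_min = 2281/4000 m = 0.5703 m

T_s = v_R/a_R = (3/20)/5 = 0.0300 s
robot covers v_R·T_r = 0.1500·0.2000 = 0.0300 m before braking
robot under decel: 0.1500²/(2·5.0000) = 0.0022 m
human over T_r+T_s: 1.6000·(0.2000+0.0300) = 0.3680 m
residual clearance needed = 0.1200+0.0500+0.0000 = 0.1700 m
S_min ≈ 0.0300+0.0022+0.3680+0.1700  ⇒  S_min = 2281/4000 m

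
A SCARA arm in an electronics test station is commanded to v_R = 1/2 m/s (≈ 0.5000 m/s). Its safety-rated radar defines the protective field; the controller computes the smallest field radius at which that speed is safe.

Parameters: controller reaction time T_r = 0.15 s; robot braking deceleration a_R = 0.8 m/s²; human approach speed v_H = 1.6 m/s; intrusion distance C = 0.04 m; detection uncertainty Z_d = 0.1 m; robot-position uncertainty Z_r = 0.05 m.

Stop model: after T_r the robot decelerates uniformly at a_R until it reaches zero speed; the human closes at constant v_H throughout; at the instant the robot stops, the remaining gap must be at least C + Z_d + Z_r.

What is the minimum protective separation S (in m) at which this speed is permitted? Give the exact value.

T_s = v_R/a_R = (1/2)/(4/5) = 0.6250 s
robot covers v_R·T_r = 0.5000·0.1500 = 0.0750 m before braking
robot under decel: 0.5000²/(2·0.8000) = 0.1562 m
human over T_r+T_s: 1.6000·(0.1500+0.6250) = 1.2400 m
residual clearance needed = 0.0400+0.1000+0.0500 = 0.1900 m
S_min ≈ 0.0750+0.1562+1.2400+0.1900  ⇒  S_min = 1329/800 m

S_min = 1329/800 m = 1.6612 m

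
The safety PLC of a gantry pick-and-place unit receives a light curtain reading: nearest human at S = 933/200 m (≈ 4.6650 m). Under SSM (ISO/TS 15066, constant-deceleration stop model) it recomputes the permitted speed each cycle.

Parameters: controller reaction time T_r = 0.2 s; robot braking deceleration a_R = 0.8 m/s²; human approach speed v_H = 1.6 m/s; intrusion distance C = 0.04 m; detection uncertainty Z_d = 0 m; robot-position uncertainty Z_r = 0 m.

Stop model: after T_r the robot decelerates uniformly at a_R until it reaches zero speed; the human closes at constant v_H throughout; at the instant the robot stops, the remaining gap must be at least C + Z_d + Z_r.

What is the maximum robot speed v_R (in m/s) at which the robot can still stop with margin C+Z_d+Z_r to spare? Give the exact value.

collect terms ⇒ (5/8)·v_R² + (11/5)·v_R + (-861/200) = 0
  disc = (11/5)² − 4·(5/8)·(-861/200) = 6241/400 ; √disc = 79/20
  v_R = (−(11/5) + 79/20) / (2·(5/8)) = 7/5 m/s
check:
stop time T_s = (7/5)/(4/5) = 1.7500 s
reaction-phase robot travel = 1.4000·0.2000 = 0.2800 m
robot under decel: 1.4000²/(2·0.8000) = 1.2250 m
human closes 1.6000·1.9500 = 3.1200 m
margins: 0.0400+0.0000+0.0000 = 0.0400 m
sum ≈ 0.2800+1.2250+3.1200+0.0400 ≈ 4.6650 m = S ✓

v_R_max = 7/5 m/s = 1.4000 m/s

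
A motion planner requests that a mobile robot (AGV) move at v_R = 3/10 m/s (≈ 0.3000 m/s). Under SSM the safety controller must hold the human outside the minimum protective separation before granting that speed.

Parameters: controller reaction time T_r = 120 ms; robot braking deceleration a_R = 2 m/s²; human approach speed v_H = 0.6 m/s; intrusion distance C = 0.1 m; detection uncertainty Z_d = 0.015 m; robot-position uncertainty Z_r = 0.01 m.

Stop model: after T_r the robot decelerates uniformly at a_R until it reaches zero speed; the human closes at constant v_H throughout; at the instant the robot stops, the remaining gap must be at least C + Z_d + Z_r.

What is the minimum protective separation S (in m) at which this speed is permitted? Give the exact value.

S_min = 691/2000 m = 0.3455 m

braking lasts T_s = (3/10)/2 = 0.1500 s
robot covers v_R·T_r = 0.3000·0.1200 = 0.0360 m before braking
robot covers 0.3000·0.1500 − ½·2.0000·0.1500² = 0.0225 m while stopping
person approaches 0.6000·(0.1200+0.1500) = 0.1620 m
C+Z_d+Z_r = 0.1000+0.0150+0.0100 = 0.1250 m
S_min ≈ 0.0360+0.0225+0.1620+0.1250  ⇒  S_min = 691/2000 m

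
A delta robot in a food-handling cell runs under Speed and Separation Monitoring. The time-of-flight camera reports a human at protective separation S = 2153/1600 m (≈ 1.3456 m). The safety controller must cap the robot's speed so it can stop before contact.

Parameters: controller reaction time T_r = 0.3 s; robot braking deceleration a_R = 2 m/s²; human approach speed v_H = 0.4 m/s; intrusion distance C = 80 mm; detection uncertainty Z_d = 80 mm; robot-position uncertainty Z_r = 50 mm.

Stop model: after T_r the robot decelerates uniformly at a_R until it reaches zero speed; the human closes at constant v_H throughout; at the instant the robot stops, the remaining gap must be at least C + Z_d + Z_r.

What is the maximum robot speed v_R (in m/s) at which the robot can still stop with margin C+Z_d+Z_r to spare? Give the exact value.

v_R_max = 5/4 m/s = 1.2500 m/s

at the boundary: (1/4)·v² + (1/2)·v + (-65/64) = 0
  disc = (1/2)² − 4·(1/4)·(-65/64) = 81/64 ; √disc = 9/8
  v_R = (−(1/2) + 9/8) / (2·(1/4)) = 5/4 m/s
check:
stop time T_s = (5/4)/2 = 0.6250 s
robot covers v_R·T_r = 1.2500·0.3000 = 0.3750 m before braking
robot covers 1.2500·0.6250 − ½·2.0000·0.6250² = 0.3906 m while stopping
human over T_r+T_s: 0.4000·(0.3000+0.6250) = 0.3700 m
margins: 0.0800+0.0800+0.0500 = 0.2100 m
sum ≈ 0.3750+0.3906+0.3700+0.2100 ≈ 1.3456 m = S ✓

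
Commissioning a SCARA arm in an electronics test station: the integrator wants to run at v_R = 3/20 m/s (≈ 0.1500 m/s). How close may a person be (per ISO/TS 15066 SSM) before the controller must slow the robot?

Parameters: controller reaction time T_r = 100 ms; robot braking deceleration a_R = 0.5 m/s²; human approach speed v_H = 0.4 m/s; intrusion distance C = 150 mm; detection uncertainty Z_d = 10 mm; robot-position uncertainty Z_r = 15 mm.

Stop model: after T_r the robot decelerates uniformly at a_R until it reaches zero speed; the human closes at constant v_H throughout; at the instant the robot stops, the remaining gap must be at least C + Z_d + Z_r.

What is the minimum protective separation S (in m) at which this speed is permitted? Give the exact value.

S_min = 149/400 m = 0.3725 m

stop time T_s = (3/20)/(1/2) = 0.3000 s
robot covers v_R·T_r = 0.1500·0.1000 = 0.0150 m before braking
robot covers 0.1500·0.3000 − ½·0.5000·0.3000² = 0.0225 m while stopping
human over T_r+T_s: 0.4000·(0.1000+0.3000) = 0.1600 m
C+Z_d+Z_r = 0.1500+0.0100+0.0150 = 0.1750 m
S_min ≈ 0.0150+0.0225+0.1600+0.1750  ⇒  S_min = 149/400 m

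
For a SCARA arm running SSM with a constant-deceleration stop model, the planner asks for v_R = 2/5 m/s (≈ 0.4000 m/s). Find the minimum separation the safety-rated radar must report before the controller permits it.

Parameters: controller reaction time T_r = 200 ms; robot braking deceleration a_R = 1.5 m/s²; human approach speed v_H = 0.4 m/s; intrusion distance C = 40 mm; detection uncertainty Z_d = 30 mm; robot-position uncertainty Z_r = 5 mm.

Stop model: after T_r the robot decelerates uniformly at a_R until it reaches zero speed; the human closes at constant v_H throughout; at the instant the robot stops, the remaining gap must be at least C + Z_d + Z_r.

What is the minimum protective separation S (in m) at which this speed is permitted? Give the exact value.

braking lasts T_s = (2/5)/(3/2) = 0.2667 s
robot covers v_R·T_r = 0.4000·0.2000 = 0.0800 m before braking
robot covers 0.4000·0.2667 − ½·1.5000·0.2667² = 0.0533 m while stopping
human over T_r+T_s: 0.4000·(0.2000+0.2667) = 0.1867 m
C+Z_d+Z_r = 0.0400+0.0300+0.0050 = 0.0750 m
S_min ≈ 0.0800+0.0533+0.1867+0.0750  ⇒  S_min = 79/200 m

S_min = 79/200 m = 0.3950 m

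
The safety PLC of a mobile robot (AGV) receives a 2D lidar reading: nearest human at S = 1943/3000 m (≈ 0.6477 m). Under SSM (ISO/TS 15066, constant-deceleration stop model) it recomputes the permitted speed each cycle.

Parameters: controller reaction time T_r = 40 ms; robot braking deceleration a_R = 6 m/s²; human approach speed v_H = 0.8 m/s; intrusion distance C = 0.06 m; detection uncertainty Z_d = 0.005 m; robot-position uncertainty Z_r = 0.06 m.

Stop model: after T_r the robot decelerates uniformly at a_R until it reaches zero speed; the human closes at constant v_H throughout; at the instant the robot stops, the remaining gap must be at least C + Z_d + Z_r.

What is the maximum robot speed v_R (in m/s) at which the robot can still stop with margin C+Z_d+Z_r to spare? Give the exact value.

collect terms ⇒ (1/12)·v_R² + (13/75)·v_R + (-184/375) = 0
  disc = (13/75)² − 4·(1/12)·(-184/375) = 121/625 ; √disc = 11/25
  v_R = (−(13/75) + 11/25) / (2·(1/12)) = 8/5 m/s
check:
T_s = v_R/a_R = (8/5)/6 = 0.2667 s
robot covers v_R·T_r = 1.6000·0.0400 = 0.0640 m before braking
robot covers 1.6000·0.2667 − ½·6.0000·0.2667² = 0.2133 m while stopping
human closes 0.8000·0.3067 = 0.2453 m
C+Z_d+Z_r = 0.0600+0.0050+0.0600 = 0.1250 m
sum ≈ 0.0640+0.2133+0.2453+0.1250 ≈ 0.6477 m = S ✓

v_R_max = 8/5 m/s = 1.6000 m/s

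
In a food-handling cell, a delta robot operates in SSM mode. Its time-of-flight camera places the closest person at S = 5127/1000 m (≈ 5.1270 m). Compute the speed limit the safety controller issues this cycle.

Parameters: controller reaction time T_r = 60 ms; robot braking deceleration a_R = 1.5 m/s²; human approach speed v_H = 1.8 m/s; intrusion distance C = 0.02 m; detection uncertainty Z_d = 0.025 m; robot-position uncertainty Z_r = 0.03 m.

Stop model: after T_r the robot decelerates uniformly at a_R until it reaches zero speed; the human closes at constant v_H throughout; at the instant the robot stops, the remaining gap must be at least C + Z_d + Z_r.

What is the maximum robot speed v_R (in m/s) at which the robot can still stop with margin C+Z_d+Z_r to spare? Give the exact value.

v_R_max = 12/5 m/s = 2.4000 m/s

at the boundary: (1/3)·v² + (63/50)·v + (-618/125) = 0
  disc = (63/50)² − 4·(1/3)·(-618/125) = 20449/2500 ; √disc = 143/50
  v_R = (−(63/50) + 143/50) / (2·(1/3)) = 12/5 m/s
check:
stop time T_s = (12/5)/(3/2) = 1.6000 s
reaction-phase robot travel = 2.4000·0.0600 = 0.1440 m
braking distance = 2.4000²/(2·1.5000) = 1.9200 m
person approaches 1.8000·(0.0600+1.6000) = 2.9880 m
residual clearance needed = 0.0200+0.0250+0.0300 = 0.0750 m
sum ≈ 0.1440+1.9200+2.9880+0.0750 ≈ 5.1270 m = S ✓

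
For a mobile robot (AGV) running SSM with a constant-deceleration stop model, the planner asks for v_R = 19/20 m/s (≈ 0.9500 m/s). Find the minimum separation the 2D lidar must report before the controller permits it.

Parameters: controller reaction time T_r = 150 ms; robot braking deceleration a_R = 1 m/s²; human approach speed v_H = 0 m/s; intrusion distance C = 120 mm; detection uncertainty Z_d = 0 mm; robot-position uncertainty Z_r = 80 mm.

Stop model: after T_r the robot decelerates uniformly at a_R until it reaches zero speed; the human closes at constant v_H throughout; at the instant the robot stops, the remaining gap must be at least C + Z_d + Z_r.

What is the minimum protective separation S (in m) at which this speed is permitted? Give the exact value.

S_min = 127/160 m = 0.7937 m

T_s = v_R/a_R = (19/20)/1 = 0.9500 s
reaction-phase robot travel = 0.9500·0.1500 = 0.1425 m
robot under decel: 0.9500²/(2·1.0000) = 0.4512 m
human closes 0.0000·1.1000 = 0.0000 m
C+Z_d+Z_r = 0.1200+0.0000+0.0800 = 0.2000 m
S_min ≈ 0.1425+0.4512+0.0000+0.2000  ⇒  S_min = 127/160 m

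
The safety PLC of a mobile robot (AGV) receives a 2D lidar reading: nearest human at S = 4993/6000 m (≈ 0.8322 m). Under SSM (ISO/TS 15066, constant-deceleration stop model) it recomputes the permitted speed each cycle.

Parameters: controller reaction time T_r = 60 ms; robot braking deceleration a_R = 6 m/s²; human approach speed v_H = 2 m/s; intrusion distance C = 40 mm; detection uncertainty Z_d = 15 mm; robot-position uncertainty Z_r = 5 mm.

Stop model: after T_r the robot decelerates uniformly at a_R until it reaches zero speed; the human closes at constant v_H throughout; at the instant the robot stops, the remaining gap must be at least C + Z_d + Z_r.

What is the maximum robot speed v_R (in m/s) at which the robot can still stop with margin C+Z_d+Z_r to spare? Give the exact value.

at the boundary: (1/12)·v² + (59/150)·v + (-3913/6000) = 0
  disc = (59/150)² − 4·(1/12)·(-3913/6000) = 3721/10000 ; √disc = 61/100
  v_R = (−(59/150) + 61/100) / (2·(1/12)) = 13/10 m/s
check:
stop time T_s = (13/10)/6 = 0.2167 s
robot covers v_R·T_r = 1.3000·0.0600 = 0.0780 m before braking
robot under decel: 1.3000²/(2·6.0000) = 0.1408 m
human closes 2.0000·0.2767 = 0.5533 m
margins: 0.0400+0.0150+0.0050 = 0.0600 m
sum ≈ 0.0780+0.1408+0.5533+0.0600 ≈ 0.8322 m = S ✓

v_R_max = 13/10 m/s = 1.3000 m/s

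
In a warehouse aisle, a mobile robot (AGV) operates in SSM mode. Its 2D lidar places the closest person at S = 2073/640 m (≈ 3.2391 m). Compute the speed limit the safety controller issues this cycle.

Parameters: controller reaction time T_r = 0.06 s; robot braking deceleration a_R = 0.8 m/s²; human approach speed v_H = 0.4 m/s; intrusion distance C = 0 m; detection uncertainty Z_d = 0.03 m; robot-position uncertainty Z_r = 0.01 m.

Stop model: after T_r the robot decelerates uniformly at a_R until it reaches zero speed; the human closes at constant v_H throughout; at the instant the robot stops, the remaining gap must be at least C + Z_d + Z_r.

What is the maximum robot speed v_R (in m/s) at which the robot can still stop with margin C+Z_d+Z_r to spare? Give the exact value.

v_R_max = 37/20 m/s = 1.8500 m/s

quadratic (5/8)·v² + (14/25)·v + (-50801/16000) = 0
  disc = (14/25)² − 4·(5/8)·(-50801/16000) = 1320201/160000 ; √disc = 1149/400
  v_R = (−(14/25) + 1149/400) / (2·(5/8)) = 37/20 m/s
check:
braking lasts T_s = (37/20)/(4/5) = 2.3125 s
robot covers v_R·T_r = 1.8500·0.0600 = 0.1110 m before braking
braking distance = 1.8500²/(2·0.8000) = 2.1391 m
human closes 0.4000·2.3725 = 0.9490 m
residual clearance needed = 0.0000+0.0300+0.0100 = 0.0400 m
sum ≈ 0.1110+2.1391+0.9490+0.0400 ≈ 3.2391 m = S ✓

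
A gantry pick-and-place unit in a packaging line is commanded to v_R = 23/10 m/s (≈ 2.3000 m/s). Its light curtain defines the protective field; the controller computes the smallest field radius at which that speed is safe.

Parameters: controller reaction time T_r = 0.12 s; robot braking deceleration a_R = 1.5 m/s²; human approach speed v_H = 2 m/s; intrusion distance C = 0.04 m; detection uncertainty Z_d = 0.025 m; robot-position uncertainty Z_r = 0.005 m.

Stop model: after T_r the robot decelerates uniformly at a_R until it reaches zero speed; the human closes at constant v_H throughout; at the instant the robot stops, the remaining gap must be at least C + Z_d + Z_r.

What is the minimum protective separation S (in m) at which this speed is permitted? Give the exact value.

S_min = 677/125 m = 5.4160 m

braking lasts T_s = (23/10)/(3/2) = 1.5333 s
robot covers v_R·T_r = 2.3000·0.1200 = 0.2760 m before braking
braking distance = 2.3000²/(2·1.5000) = 1.7633 m
human closes 2.0000·1.6533 = 3.3067 m
margins: 0.0400+0.0250+0.0050 = 0.0700 m
S_min ≈ 0.2760+1.7633+3.3067+0.0700  ⇒  S_min = 677/125 m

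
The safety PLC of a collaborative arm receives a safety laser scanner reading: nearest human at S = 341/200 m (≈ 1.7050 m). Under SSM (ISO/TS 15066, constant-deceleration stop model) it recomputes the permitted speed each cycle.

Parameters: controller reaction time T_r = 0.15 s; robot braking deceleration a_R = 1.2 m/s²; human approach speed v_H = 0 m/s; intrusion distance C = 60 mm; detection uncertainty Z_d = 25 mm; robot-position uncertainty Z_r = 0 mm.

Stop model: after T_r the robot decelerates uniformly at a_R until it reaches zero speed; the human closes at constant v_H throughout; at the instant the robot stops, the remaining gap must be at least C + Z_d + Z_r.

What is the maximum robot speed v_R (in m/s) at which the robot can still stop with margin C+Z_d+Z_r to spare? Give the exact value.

quadratic (5/12)·v² + (3/20)·v + (-81/50) = 0
  disc = (3/20)² − 4·(5/12)·(-81/50) = 1089/400 ; √disc = 33/20
  v_R = (−(3/20) + 33/20) / (2·(5/12)) = 9/5 m/s
check:
stop time T_s = (9/5)/(6/5) = 1.5000 s
robot covers v_R·T_r = 1.8000·0.1500 = 0.2700 m before braking
braking distance = 1.8000²/(2·1.2000) = 1.3500 m
human closes 0.0000·1.6500 = 0.0000 m
margins: 0.0600+0.0250+0.0000 = 0.0850 m
sum ≈ 0.2700+1.3500+0.0000+0.0850 ≈ 1.7050 m = S ✓

v_R_max = 9/5 m/s = 1.8000 m/s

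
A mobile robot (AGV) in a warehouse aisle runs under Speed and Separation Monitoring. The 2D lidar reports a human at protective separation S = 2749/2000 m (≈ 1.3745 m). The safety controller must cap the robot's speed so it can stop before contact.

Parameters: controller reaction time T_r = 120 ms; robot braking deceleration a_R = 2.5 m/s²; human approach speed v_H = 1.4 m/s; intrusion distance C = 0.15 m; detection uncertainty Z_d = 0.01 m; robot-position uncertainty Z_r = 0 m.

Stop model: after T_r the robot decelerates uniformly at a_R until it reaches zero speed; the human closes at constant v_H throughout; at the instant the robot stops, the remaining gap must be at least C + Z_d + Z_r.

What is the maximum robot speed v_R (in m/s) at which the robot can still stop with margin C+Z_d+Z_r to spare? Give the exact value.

v_R_max = 23/20 m/s = 1.1500 m/s

at the boundary: (1/5)·v² + (17/25)·v + (-2093/2000) = 0
  disc = (17/25)² − 4·(1/5)·(-2093/2000) = 3249/2500 ; √disc = 57/50
  v_R = (−(17/25) + 57/50) / (2·(1/5)) = 23/20 m/s
check:
braking lasts T_s = (23/20)/(5/2) = 0.4600 s
robot in T_r: 1.1500·0.1200 = 0.1380 m
braking distance = 1.1500²/(2·2.5000) = 0.2645 m
person approaches 1.4000·(0.1200+0.4600) = 0.8120 m
residual clearance needed = 0.1500+0.0100+0.0000 = 0.1600 m
sum ≈ 0.1380+0.2645+0.8120+0.1600 ≈ 1.3745 m = S ✓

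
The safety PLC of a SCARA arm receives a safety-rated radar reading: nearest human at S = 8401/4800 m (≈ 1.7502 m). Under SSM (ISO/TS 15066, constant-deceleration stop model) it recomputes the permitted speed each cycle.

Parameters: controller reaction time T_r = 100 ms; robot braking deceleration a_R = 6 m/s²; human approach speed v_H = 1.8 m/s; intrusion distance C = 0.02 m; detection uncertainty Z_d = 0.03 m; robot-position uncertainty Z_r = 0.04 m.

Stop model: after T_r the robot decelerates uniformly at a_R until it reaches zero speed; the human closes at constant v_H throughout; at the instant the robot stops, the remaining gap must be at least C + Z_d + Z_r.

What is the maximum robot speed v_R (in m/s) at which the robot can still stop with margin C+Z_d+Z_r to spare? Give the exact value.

at the boundary: (1/12)·v² + (2/5)·v + (-1421/960) = 0
  disc = (2/5)² − 4·(1/12)·(-1421/960) = 9409/14400 ; √disc = 97/120
  v_R = (−(2/5) + 97/120) / (2·(1/12)) = 49/20 m/s
check:
T_s = v_R/a_R = (49/20)/6 = 0.4083 s
reaction-phase robot travel = 2.4500·0.1000 = 0.2450 m
robot covers 2.4500·0.4083 − ½·6.0000·0.4083² = 0.5002 m while stopping
human over T_r+T_s: 1.8000·(0.1000+0.4083) = 0.9150 m
C+Z_d+Z_r = 0.0200+0.0300+0.0400 = 0.0900 m
sum ≈ 0.2450+0.5002+0.9150+0.0900 ≈ 1.7502 m = S ✓

v_R_max = 49/20 m/s = 2.4500 m/s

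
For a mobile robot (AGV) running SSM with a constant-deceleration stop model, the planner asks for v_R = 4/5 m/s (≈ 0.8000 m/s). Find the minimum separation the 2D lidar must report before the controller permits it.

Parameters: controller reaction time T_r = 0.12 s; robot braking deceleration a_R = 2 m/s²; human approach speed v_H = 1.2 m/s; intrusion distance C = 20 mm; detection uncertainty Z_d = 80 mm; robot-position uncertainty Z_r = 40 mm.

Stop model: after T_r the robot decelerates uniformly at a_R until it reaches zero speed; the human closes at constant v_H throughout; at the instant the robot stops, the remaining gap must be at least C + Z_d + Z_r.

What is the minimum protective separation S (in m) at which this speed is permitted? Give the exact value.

S_min = 51/50 m = 1.0200 m

T_s = v_R/a_R = (4/5)/2 = 0.4000 s
reaction-phase robot travel = 0.8000·0.1200 = 0.0960 m
braking distance = 0.8000²/(2·2.0000) = 0.1600 m
human over T_r+T_s: 1.2000·(0.1200+0.4000) = 0.6240 m
margins: 0.0200+0.0800+0.0400 = 0.1400 m
S_min ≈ 0.0960+0.1600+0.6240+0.1400  ⇒  S_min = 51/50 m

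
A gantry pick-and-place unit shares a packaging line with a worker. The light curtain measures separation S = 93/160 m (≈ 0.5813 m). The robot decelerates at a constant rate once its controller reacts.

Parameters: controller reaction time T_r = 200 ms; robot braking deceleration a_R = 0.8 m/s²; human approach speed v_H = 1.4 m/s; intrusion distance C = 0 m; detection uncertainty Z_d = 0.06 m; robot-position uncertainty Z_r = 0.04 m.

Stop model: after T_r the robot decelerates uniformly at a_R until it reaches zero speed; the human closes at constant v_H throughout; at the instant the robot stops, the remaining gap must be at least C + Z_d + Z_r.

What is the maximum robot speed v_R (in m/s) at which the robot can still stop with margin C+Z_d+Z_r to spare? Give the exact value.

collect terms ⇒ (5/8)·v_R² + (39/20)·v_R + (-161/800) = 0
  disc = (39/20)² − 4·(5/8)·(-161/800) = 6889/1600 ; √disc = 83/40
  v_R = (−(39/20) + 83/40) / (2·(5/8)) = 1/10 m/s
check:
T_s = v_R/a_R = (1/10)/(4/5) = 0.1250 s
robot covers v_R·T_r = 0.1000·0.2000 = 0.0200 m before braking
braking distance = 0.1000²/(2·0.8000) = 0.0063 m
person approaches 1.4000·(0.2000+0.1250) = 0.4550 m
residual clearance needed = 0.0000+0.0600+0.0400 = 0.1000 m
sum ≈ 0.0200+0.0063+0.4550+0.1000 ≈ 0.5813 m = S ✓

v_R_max = 1/10 m/s = 0.1000 m/s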